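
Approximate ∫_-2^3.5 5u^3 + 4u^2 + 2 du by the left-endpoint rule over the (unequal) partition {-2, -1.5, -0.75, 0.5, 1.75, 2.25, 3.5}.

Subinterval widths: 0.5, 0.75, 1.25, 1.25, 0.5, 1.25.
Left endpoints: -2, -1.5, -0.75, 0.5, 1.75, 2.25.
f(-2) = -22, f(-1.5) = -5.875, f(-0.75) = 2.140625, f(0.5) = 3.625, f(1.75) = 41.046875, f(2.25) = 79.203125.
Sum = Σ Δu_i · f(u_i).
Sum = 111.328125.

111.328125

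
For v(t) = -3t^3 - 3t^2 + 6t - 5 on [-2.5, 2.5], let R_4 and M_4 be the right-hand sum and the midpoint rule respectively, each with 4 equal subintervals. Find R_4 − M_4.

-45.703125

R_4 = -100.
M_4 = -54.296875.
R_4 − M_4 = -45.703125.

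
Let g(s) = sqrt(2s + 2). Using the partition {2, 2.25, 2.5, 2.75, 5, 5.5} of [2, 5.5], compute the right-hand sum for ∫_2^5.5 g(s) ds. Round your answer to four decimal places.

Subinterval widths: 0.25, 0.25, 0.25, 2.25, 0.5.
Right endpoints: 2.25, 2.5, 2.75, 5, 5.5.
g(2.25) ≈ 2.5495, g(2.5) ≈ 2.6458, g(2.75) ≈ 2.7386, g(5) ≈ 3.4641, g(5.5) ≈ 3.6056.
Sum = Σ Δs_i · g(s_i).
Sum ≈ 11.5805.

11.5805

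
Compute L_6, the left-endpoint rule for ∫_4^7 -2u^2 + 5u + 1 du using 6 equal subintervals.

-88

Δu = (7 − 4)/6 = 0.5.
Left endpoints: 4, 4.5, 5, 5.5, 6, 6.5.
f(4) = -11, f(4.5) = -17, f(5) = -24, f(5.5) = -32, f(6) = -41, f(6.5) = -51.
Sum = Δu · [f(4) + f(4.5) + f(5) + ...].
Sum = -88.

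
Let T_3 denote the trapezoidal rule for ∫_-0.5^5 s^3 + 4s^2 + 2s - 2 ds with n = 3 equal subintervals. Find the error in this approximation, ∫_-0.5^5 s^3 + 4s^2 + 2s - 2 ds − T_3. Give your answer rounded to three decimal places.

Exact integral: ∫_-0.5^5 f(s) ds ≈ 336.81771.
T_3 ≈ 369.93866.
Error ≈ 336.81771 − 369.93866 ≈ -33.121.

-33.121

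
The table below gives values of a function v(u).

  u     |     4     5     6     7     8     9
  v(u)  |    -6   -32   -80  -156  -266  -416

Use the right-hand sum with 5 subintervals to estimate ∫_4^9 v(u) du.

-950

Δu = 1.
Sum = 1·[(-32) + (-80) + (-156) + (-266) + (-416)] = -950.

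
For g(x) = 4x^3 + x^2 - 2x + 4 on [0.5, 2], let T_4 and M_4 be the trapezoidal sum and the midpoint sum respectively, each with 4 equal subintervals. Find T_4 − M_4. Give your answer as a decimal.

T_4 = 21.375.
M_4 = 20.53125.
T_4 − M_4 = 0.84375.

0.84375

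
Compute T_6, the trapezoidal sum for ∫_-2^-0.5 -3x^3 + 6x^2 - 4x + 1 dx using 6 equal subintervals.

36.97265625

Δx = (-0.5 − (-2))/6 = 0.25.
f(-2) = 57, f(-1.75) = 42.453125, f(-1.5) = 30.625, f(-1.25) = 21.234375, f(-1) = 14, f(-0.75) = 8.640625, f(-0.5) = 4.875.
T_6 = (Δx/2)·[f(x_0) + 2f(x_1) + ... + 2f(x_{5}) + f(x_6)].
Sum = 36.97265625.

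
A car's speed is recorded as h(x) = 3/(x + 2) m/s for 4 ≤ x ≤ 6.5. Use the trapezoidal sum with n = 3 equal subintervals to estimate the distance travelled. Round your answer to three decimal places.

1.047

Δx = (6.5 − 4)/3 = 5/6.
h(4) = 0.5, h(29/6) = 18/41, h(17/3) = 9/23, h(6.5) = 6/17.
T_3 = (Δx/2)·[h(x_0) + 2h(x_1) + 2h(x_2) + h(x_3)].
Sum ≈ 1.047.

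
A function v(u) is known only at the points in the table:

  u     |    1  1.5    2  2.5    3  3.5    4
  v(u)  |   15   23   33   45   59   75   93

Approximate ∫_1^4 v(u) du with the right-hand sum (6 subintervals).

164

Δu = 0.5.
Sum = 0.5·[23 + 33 + 45 + 59 + 75 + 93] = 164.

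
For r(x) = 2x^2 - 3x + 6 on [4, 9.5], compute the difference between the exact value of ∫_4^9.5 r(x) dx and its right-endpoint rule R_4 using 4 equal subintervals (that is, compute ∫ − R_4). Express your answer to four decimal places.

Exact integral: ∫_4^9.5 r(x) dx ≈ 450.541667.
R_4 = 544.7578125.
Error ≈ 450.541667 − 544.7578125 ≈ -94.2161.

-94.2161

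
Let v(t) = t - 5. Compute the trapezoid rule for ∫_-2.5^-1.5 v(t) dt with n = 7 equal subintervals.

Δt = (-1.5 − (-2.5))/7 = 1/7.
v(-2.5) = -7.5, v(-33/14) = -103/14, v(-31/14) = -101/14, v(-29/14) = -99/14, v(-27/14) = -97/14, v(-25/14) = -95/14, v(-23/14) = -93/14, v(-1.5) = -6.5.
T_7 = (Δt/2)·[v(t_0) + 2v(t_1) + ... + 2v(t_{6}) + v(t_7)].
Sum = -7.

-7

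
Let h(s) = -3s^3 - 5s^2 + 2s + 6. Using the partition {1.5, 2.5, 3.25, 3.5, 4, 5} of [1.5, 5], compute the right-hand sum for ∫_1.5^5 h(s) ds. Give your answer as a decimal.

-831.81640625

Subinterval widths: 1, 0.75, 0.25, 0.5, 1.
Right endpoints: 2.5, 3.25, 3.5, 4, 5.
h(2.5) = -67.125, h(3.25) = -143.296875, h(3.5) = -176.875, h(4) = -258, h(5) = -484.
Sum = Σ Δs_i · h(s_i).
Sum = -831.81640625.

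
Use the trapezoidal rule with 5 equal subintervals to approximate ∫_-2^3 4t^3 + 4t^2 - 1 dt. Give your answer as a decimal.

115

Δt = (3 − (-2))/5 = 1.
f(-2) = -17, f(-1) = -1, f(0) = -1, f(1) = 7, f(2) = 47, f(3) = 143.
T_5 = (Δt/2)·[f(t_0) + 2f(t_1) + ... + 2f(t_{4}) + f(t_5)].
Sum = 115.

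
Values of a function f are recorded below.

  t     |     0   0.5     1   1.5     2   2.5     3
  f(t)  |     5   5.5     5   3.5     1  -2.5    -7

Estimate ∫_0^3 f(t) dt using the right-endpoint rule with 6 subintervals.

2.75

Δt = 0.5.
Sum = 0.5·[5.5 + 5 + 3.5 + 1 + (-2.5) + (-7)] = 2.75.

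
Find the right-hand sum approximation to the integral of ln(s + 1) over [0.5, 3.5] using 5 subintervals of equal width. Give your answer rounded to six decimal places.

Δs = (3.5 − 0.5)/5 = 0.6.
Right endpoints: 1.1, 1.7, 2.3, 2.9, 3.5.
f(1.1) ≈ 0.741937, f(1.7) ≈ 0.993252, f(2.3) ≈ 1.193922, f(2.9) ≈ 1.360977, f(3.5) ≈ 1.504077.
Sum = Δs · [f(1.1) + f(1.7) + f(2.3) + f(2.9) + f(3.5)].
Sum ≈ 3.476499.

3.476499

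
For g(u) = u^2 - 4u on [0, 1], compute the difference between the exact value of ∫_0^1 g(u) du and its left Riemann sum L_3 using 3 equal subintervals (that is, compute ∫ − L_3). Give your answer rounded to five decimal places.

Exact integral: ∫_0^1 g(u) du ≈ -1.6666667.
L_3 ≈ -1.1481481.
Error ≈ -1.6666667 − (-1.1481481) ≈ -0.51852.

-0.51852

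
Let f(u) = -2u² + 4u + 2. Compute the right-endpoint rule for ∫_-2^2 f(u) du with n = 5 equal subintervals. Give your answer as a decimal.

Δu = (2 − (-2))/5 = 0.8.
Right endpoints: -1.2, -0.4, 0.4, 1.2, 2.
f(-1.2) = -5.68, f(-0.4) = 0.08, f(0.4) = 3.28, f(1.2) = 3.92, f(2) = 2.
Sum = Δu · [f(-1.2) + f(-0.4) + f(0.4) + f(1.2) + f(2)].
Sum = 2.88.

2.88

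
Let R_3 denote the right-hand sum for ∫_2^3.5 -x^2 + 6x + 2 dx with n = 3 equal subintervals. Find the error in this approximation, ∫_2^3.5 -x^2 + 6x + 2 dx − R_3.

Exact integral: ∫_2^3.5 f(x) dx = 16.125.
R_3 = 16.25.
Error = 16.125 − 16.25 = -0.125.

-0.125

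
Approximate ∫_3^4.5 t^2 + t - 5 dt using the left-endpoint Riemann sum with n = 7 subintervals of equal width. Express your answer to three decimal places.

18.145

Δt = (4.5 − 3)/7 = 3/14.
Left endpoints: 3, 45/14, 24/7, 51/14, 27/7, 57/14, 30/7.
f(3) = 7, f(45/14) = 1675/196, f(24/7) = 499/49, f(51/14) = 2335/196, f(27/7) = 673/49, f(57/14) = 3067/196, f(30/7) = 865/49.
Sum = Δt · [f(3) + f(45/14) + f(24/7) + ...].
Sum ≈ 18.145.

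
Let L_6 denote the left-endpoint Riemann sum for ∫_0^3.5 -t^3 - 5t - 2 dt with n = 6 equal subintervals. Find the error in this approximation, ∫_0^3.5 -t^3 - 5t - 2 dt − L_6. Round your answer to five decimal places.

-16.56727

Exact integral: ∫_0^3.5 f(t) dt = -75.140625.
L_6 ≈ -58.5733507.
Error ≈ -75.140625 − (-58.5733507) ≈ -16.56727.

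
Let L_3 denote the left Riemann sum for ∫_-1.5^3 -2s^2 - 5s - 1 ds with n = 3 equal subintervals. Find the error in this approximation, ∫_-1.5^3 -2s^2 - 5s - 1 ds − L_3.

Exact integral: ∫_-1.5^3 f(s) ds = -41.625.
L_3 = -18.
Error = -41.625 − (-18) = -23.625.

-23.625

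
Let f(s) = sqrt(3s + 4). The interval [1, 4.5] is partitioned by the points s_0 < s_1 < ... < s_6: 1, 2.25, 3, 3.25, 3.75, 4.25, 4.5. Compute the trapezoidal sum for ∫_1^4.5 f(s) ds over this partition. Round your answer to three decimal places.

Subinterval widths: 1.25, 0.75, 0.25, 0.5, 0.5, 0.25.
f(1) ≈ 2.646, f(2.25) ≈ 3.279, f(3) ≈ 3.606, f(3.25) ≈ 3.708, f(3.75) ≈ 3.905, f(4.25) ≈ 4.093, f(4.5) ≈ 4.183.
On each subinterval the trapezoid contributes (Δs_i/2)·[f(s_{i-1}) + f(s_i)].
Sum ≈ 12.136.

12.136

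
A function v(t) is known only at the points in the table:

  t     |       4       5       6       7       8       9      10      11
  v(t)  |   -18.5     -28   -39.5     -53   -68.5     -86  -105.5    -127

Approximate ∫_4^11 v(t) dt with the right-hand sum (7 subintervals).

Δt = 1.
Sum = 1·[(-28) + (-39.5) + (-53) + (-68.5) + (-86) + (-105.5) + (-127)] = -507.5.

-507.5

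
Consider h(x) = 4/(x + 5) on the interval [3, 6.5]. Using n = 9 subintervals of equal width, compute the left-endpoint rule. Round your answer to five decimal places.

1.48162

Δx = (6.5 − 3)/9 = 7/18.
Left endpoints: 3, 61/18, 34/9, 25/6, 41/9, 89/18, 16/3, 103/18, 55/9.
h(3) = 0.5, h(61/18) = 72/151, h(34/9) = 36/79, h(25/6) = 24/55, h(41/9) = 18/43, h(89/18) = 72/179, h(16/3) = 12/31, h(103/18) = 72/193, h(55/9) = 0.36.
Sum = Δx · [h(3) + h(61/18) + h(34/9) + ...].
Sum ≈ 1.48162.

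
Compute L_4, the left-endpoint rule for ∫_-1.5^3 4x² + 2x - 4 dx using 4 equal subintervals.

Δx = (3 − (-1.5))/4 = 1.125.
Left endpoints: -1.5, -0.375, 0.75, 1.875.
f(-1.5) = 2, f(-0.375) = -4.1875, f(0.75) = -0.25, f(1.875) = 13.8125.
Sum = Δx · [f(-1.5) + f(-0.375) + f(0.75) + f(1.875)].
Sum = 12.796875.

12.796875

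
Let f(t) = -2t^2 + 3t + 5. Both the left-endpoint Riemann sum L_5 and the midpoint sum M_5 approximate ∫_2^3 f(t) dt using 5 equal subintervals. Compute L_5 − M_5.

L_5 = 0.52.
M_5 = -0.16.
L_5 − M_5 = 0.68.

0.68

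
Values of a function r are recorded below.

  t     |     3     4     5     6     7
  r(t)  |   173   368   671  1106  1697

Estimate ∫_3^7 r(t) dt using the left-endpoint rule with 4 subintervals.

Δt = 1.
Sum = 1·[173 + 368 + 671 + 1106] = 2318.

2318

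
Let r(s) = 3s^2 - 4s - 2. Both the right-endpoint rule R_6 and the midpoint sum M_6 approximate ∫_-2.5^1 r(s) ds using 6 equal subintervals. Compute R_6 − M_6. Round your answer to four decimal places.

R_6 ≈ 12.043403.
M_6 ≈ 19.827257.
R_6 − M_6 ≈ -7.7839.

-7.7839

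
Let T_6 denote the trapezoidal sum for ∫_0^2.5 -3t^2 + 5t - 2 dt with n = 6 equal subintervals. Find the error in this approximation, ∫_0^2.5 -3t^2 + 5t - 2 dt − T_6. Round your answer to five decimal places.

0.21701

Exact integral: ∫_0^2.5 f(t) dt = -5.
T_6 ≈ -5.2170139.
Error ≈ -5 − (-5.2170139) ≈ 0.21701.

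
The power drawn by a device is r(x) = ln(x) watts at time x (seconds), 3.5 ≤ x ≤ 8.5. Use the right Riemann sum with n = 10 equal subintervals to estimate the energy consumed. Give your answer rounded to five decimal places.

Δx = (8.5 − 3.5)/10 = 0.5.
Right endpoints: 4, 4.5, 5, 5.5, 6, 6.5, 7, 7.5, 8, 8.5.
r(4) ≈ 1.38629, r(4.5) ≈ 1.50408, r(5) ≈ 1.60944, r(5.5) ≈ 1.70475, r(6) ≈ 1.79176, r(6.5) ≈ 1.87180, r(7) ≈ 1.94591, r(7.5) ≈ 2.01490, r(8) ≈ 2.07944, r(8.5) ≈ 2.14007.
Sum = Δx · [r(4) + r(4.5) + r(5) + ...].
Sum ≈ 9.02422.

9.02422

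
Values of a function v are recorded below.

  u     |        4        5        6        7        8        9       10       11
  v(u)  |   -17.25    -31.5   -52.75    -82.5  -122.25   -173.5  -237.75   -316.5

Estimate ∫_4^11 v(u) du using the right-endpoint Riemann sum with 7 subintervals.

Δu = 1.
Sum = 1·[(-31.5) + (-52.75) + (-82.5) + (-122.25) + (-173.5) + (-237.75) + (-316.5)] = -1016.75.

-1016.75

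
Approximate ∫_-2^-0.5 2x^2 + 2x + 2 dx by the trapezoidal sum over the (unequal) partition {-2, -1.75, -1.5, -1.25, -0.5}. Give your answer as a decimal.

4.65625

Subinterval widths: 0.25, 0.25, 0.25, 0.75.
f(-2) = 6, f(-1.75) = 4.625, f(-1.5) = 3.5, f(-1.25) = 2.625, f(-0.5) = 1.5.
On each subinterval the trapezoid contributes (Δx_i/2)·[f(x_{i-1}) + f(x_i)].
Sum = 4.65625.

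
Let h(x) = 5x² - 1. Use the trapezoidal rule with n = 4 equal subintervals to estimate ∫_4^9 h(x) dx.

1109.84375

Δx = (9 − 4)/4 = 1.25.
h(4) = 79, h(5.25) = 136.8125, h(6.5) = 210.25, h(7.75) = 299.3125, h(9) = 404.
T_4 = (Δx/2)·[h(x_0) + 2h(x_1) + 2h(x_2) + 2h(x_3) + h(x_4)].
Sum = 1109.84375.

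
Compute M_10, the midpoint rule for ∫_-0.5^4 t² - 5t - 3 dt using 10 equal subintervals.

Δt = (4 − (-0.5))/10 = 0.45.
Midpoints: -0.275, 0.175, 0.625, 1.075, 1.525, 1.975, 2.425, 2.875, 3.325, 3.775.
f(-0.275) = -1.549375, f(0.175) = -3.844375, f(0.625) = -5.734375, f(1.075) = -7.219375, f(1.525) = -8.299375, f(1.975) = -8.974375, f(2.425) = -9.244375, f(2.875) = -9.109375, f(3.325) = -8.569375, f(3.775) = -7.624375.
Sum = Δt · [f(-0.275) + f(0.175) + f(0.625) + ...].
Sum = -31.5759375.

-31.5759375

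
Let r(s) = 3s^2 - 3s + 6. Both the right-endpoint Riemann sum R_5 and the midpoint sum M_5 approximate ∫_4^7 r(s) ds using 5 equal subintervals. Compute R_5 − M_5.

27.81

R_5 = 275.04.
M_5 = 247.23.
R_5 − M_5 = 27.81.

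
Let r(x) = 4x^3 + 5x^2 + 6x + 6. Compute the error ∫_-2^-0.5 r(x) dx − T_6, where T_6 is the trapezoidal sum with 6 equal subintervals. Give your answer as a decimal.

Exact integral: ∫_-2^-0.5 r(x) dx = -5.0625.
T_6 = -5.21875.
Error = -5.0625 − (-5.21875) = 0.15625.

0.15625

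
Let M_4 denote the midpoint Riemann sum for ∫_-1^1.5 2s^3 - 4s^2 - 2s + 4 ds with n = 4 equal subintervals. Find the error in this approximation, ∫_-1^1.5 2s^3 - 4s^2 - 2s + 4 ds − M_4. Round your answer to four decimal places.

Exact integral: ∫_-1^1.5 f(s) ds ≈ 4.947917.
M_4 ≈ 5.151367.
Error ≈ 4.947917 − 5.151367 ≈ -0.2035.

-0.2035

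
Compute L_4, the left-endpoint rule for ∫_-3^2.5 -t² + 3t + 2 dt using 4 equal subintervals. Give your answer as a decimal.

-22.30078125

Δt = (2.5 − (-3))/4 = 1.375.
Left endpoints: -3, -1.625, -0.25, 1.125.
f(-3) = -16, f(-1.625) = -5.515625, f(-0.25) = 1.1875, f(1.125) = 4.109375.
Sum = Δt · [f(-3) + f(-1.625) + f(-0.25) + f(1.125)].
Sum = -22.30078125.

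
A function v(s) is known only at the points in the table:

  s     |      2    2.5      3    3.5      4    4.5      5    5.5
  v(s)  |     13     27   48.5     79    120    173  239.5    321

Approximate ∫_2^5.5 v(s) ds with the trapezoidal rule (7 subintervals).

Δs = 0.5.
T_7 = (0.5/2)·[13 + 2·27 + 2·48.5 + 2·79 + 2·120 + 2·173 + 2·239.5 + 321] = 427.

427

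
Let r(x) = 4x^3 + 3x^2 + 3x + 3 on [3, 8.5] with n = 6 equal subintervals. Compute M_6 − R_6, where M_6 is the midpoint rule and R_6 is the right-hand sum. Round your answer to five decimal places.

M_6 ≈ 5809.8333333.
R_6 ≈ 7063.9479167.
M_6 − R_6 ≈ -1254.11458.

-1254.11458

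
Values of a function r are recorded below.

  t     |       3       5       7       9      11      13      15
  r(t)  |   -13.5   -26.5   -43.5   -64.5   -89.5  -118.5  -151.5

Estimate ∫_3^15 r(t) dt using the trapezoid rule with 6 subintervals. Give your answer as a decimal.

-850

Δt = 2.
T_6 = (2/2)·[(-13.5) + 2·(-26.5) + 2·(-43.5) + 2·(-64.5) + 2·(-89.5) + 2·(-118.5) + (-151.5)] = -850.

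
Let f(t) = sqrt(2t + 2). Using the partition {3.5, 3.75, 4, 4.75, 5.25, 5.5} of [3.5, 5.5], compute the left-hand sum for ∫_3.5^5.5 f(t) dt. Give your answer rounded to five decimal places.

6.47173

Subinterval widths: 0.25, 0.25, 0.75, 0.5, 0.25.
Left endpoints: 3.5, 3.75, 4, 4.75, 5.25.
f(3.5) ≈ 3.00000, f(3.75) ≈ 3.08221, f(4) ≈ 3.16228, f(4.75) ≈ 3.39116, f(5.25) ≈ 3.53553.
Sum = Σ Δt_i · f(t_i).
Sum ≈ 6.47173.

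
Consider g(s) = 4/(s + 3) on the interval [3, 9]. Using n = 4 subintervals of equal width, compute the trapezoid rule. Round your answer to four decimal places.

Δs = (9 − 3)/4 = 1.5.
g(3) = 2/3, g(4.5) = 8/15, g(6) = 4/9, g(7.5) = 8/21, g(9) = 1/3.
T_4 = (Δs/2)·[g(s_0) + 2g(s_1) + 2g(s_2) + 2g(s_3) + g(s_4)].
Sum ≈ 2.7881.

2.7881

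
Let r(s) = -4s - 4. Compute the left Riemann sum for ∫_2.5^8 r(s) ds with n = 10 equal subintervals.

Δs = (8 − 2.5)/10 = 0.55.
Left endpoints: 2.5, 3.05, 3.6, 4.15, 4.7, 5.25, 5.8, 6.35, 6.9, 7.45.
r(2.5) = -14, r(3.05) = -16.2, r(3.6) = -18.4, r(4.15) = -20.6, r(4.7) = -22.8, r(5.25) = -25, r(5.8) = -27.2, r(6.35) = -29.4, r(6.9) = -31.6, r(7.45) = -33.8.
Sum = Δs · [r(2.5) + r(3.05) + r(3.6) + ...].
Sum = -131.45.

-131.45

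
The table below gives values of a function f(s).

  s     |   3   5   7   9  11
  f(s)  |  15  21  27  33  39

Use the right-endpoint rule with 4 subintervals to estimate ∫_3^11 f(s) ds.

240

Δs = 2.
Sum = 2·[21 + 27 + 33 + 39] = 240.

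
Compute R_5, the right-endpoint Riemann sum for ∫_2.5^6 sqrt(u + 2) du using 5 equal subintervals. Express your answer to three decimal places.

Δu = (6 − 2.5)/5 = 0.7.
Right endpoints: 3.2, 3.9, 4.6, 5.3, 6.
f(3.2) ≈ 2.280, f(3.9) ≈ 2.429, f(4.6) ≈ 2.569, f(5.3) ≈ 2.702, f(6) ≈ 2.828.
Sum = Δu · [f(3.2) + f(3.9) + f(4.6) + f(5.3) + f(6)].
Sum ≈ 8.966.

8.966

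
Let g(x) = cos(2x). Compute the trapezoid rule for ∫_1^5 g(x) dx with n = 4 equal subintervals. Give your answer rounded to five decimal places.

-0.46658

Δx = (5 − 1)/4 = 1.
g(1) ≈ -0.41615, g(2) ≈ -0.65364, g(3) ≈ 0.96017, g(4) ≈ -0.14550, g(5) ≈ -0.83907.
T_4 = (Δx/2)·[g(x_0) + 2g(x_1) + 2g(x_2) + 2g(x_3) + g(x_4)].
Sum ≈ -0.46658.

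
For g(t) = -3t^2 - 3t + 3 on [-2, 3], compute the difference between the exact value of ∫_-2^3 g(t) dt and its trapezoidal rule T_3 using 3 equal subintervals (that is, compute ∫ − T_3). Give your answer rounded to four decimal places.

Exact integral: ∫_-2^3 g(t) dt = -27.5.
T_3 ≈ -34.444444.
Error ≈ -27.5 − (-34.444444) ≈ 6.9444.

6.9444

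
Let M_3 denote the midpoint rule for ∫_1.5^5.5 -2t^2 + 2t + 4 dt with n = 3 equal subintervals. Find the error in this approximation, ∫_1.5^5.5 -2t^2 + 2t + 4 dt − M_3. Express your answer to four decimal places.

Exact integral: ∫_1.5^5.5 f(t) dt ≈ -64.666667.
M_3 ≈ -63.481481.
Error ≈ -64.666667 − (-63.481481) ≈ -1.1852.

-1.1852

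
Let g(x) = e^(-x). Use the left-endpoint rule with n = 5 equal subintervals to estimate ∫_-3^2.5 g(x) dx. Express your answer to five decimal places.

Δx = (2.5 − (-3))/5 = 1.1.
Left endpoints: -3, -1.9, -0.8, 0.3, 1.4.
g(-3) ≈ 20.08554, g(-1.9) ≈ 6.68589, g(-0.8) ≈ 2.22554, g(0.3) ≈ 0.74082, g(1.4) ≈ 0.24660.
Sum = Δx · [g(-3) + g(-1.9) + g(-0.8) + g(0.3) + g(1.4)].
Sum ≈ 32.98283.

32.98283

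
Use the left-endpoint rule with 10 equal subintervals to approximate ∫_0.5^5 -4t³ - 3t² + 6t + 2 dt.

Δt = (5 − 0.5)/10 = 0.45.
Left endpoints: 0.5, 0.95, 1.4, 1.85, 2.3, 2.75, 3.2, 3.65, 4.1, 4.55.
f(0.5) = 3.75, f(0.95) = 1.563, f(1.4) = -6.456, f(1.85) = -22.494, f(2.3) = -48.738, f(2.75) = -87.375, f(3.2) = -140.592, f(3.65) = -210.576, f(4.1) = -299.514, f(4.55) = -409.593.
Sum = Δt · [f(0.5) + f(0.95) + f(1.4) + ...].
Sum = -549.01125.

-549.01125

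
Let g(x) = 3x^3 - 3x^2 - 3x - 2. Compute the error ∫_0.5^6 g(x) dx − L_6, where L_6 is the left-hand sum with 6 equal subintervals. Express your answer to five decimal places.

Exact integral: ∫_0.5^6 g(x) dx = 691.453125.
L_6 ≈ 471.5629340.
Error ≈ 691.453125 − 471.5629340 ≈ 219.89019.

219.89019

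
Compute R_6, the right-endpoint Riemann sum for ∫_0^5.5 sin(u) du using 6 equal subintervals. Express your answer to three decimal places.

-0.053

Δu = (5.5 − 0)/6 = 11/12.
Right endpoints: 11/12, 11/6, 2.75, 11/3, 55/12, 5.5.
f(11/12) ≈ 0.794, f(11/6) ≈ 0.966, f(2.75) ≈ 0.382, f(11/3) ≈ -0.501, f(55/12) ≈ -0.992, f(5.5) ≈ -0.706.
Sum = Δu · [f(11/12) + f(11/6) + f(2.75) + ...].
Sum ≈ -0.053.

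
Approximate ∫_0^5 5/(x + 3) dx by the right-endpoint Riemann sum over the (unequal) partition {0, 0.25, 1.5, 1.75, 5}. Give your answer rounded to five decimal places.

Subinterval widths: 0.25, 1.25, 0.25, 3.25.
Right endpoints: 0.25, 1.5, 1.75, 5.
f(0.25) = 20/13, f(1.5) = 10/9, f(1.75) = 20/19, f(5) = 0.625.
Sum = Σ Δx_i · f(x_i).
Sum ≈ 4.06791.

4.06791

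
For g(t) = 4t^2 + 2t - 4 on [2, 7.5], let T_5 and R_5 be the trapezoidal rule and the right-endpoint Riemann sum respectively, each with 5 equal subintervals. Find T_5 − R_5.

T_5 = 586.52.
R_5 = 707.52.
T_5 − R_5 = -121.

-121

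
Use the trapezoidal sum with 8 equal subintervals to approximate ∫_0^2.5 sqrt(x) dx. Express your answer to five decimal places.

Δx = (2.5 − 0)/8 = 0.3125.
f(0) ≈ 0.00000, f(0.3125) ≈ 0.55902, f(0.625) ≈ 0.79057, f(0.9375) ≈ 0.96825, f(1.25) ≈ 1.11803, f(1.5625) ≈ 1.25000, f(1.875) ≈ 1.36931, f(2.1875) ≈ 1.47902, f(2.5) ≈ 1.58114.
T_8 = (Δx/2)·[f(x_0) + 2f(x_1) + ... + 2f(x_{7}) + f(x_8)].
Sum ≈ 2.60149.

2.60149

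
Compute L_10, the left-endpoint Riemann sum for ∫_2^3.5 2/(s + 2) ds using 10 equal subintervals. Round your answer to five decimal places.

0.64725

Δs = (3.5 − 2)/10 = 0.15.
Left endpoints: 2, 2.15, 2.3, 2.45, 2.6, 2.75, 2.9, 3.05, 3.2, 3.35.
f(2) = 0.5, f(2.15) = 40/83, f(2.3) = 20/43, f(2.45) = 40/89, f(2.6) = 10/23, f(2.75) = 8/19, f(2.9) = 20/49, f(3.05) = 40/101, f(3.2) = 5/13, f(3.35) = 40/107.
Sum = Δs · [f(2) + f(2.15) + f(2.3) + ...].
Sum ≈ 0.64725.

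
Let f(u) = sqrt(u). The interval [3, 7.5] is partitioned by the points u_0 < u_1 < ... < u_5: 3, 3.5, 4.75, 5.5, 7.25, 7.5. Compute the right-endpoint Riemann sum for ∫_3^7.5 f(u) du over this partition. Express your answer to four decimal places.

10.8153

Subinterval widths: 0.5, 1.25, 0.75, 1.75, 0.25.
Right endpoints: 3.5, 4.75, 5.5, 7.25, 7.5.
f(3.5) ≈ 1.8708, f(4.75) ≈ 2.1794, f(5.5) ≈ 2.3452, f(7.25) ≈ 2.6926, f(7.5) ≈ 2.7386.
Sum = Σ Δu_i · f(u_i).
Sum ≈ 10.8153.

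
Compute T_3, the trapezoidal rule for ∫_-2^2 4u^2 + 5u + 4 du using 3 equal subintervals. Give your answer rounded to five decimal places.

42.07407

Δu = (2 − (-2))/3 = 4/3.
f(-2) = 10, f(-2/3) = 22/9, f(2/3) = 82/9, f(2) = 30.
T_3 = (Δu/2)·[f(u_0) + 2f(u_1) + 2f(u_2) + f(u_3)].
Sum ≈ 42.07407.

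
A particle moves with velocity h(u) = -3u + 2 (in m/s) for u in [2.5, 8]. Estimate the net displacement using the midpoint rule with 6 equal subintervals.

-75.625

Δu = (8 − 2.5)/6 = 11/12.
Midpoints: 71/24, 3.875, 115/24, 137/24, 6.625, 181/24.
h(71/24) = -6.875, h(3.875) = -9.625, h(115/24) = -12.375, h(137/24) = -15.125, h(6.625) = -17.875, h(181/24) = -20.625.
Sum = Δu · [h(71/24) + h(3.875) + h(115/24) + ...].
Sum = -75.625.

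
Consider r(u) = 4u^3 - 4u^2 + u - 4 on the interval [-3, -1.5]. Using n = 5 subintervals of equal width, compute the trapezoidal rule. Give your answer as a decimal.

Δu = (-1.5 − (-3))/5 = 0.3.
r(-3) = -151, r(-2.7) = -114.592, r(-2.4) = -84.736, r(-2.1) = -60.784, r(-1.8) = -42.088, r(-1.5) = -28.
T_5 = (Δu/2)·[r(u_0) + 2r(u_1) + ... + 2r(u_{4}) + r(u_5)].
Sum = -117.51.

-117.51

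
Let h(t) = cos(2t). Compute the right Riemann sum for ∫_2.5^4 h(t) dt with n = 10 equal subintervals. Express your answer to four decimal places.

Δt = (4 − 2.5)/10 = 0.15.
Right endpoints: 2.65, 2.8, 2.95, 3.1, 3.25, 3.4, 3.55, 3.7, 3.85, 4.
h(2.65) ≈ 0.5544, h(2.8) ≈ 0.7756, h(2.95) ≈ 0.9275, h(3.1) ≈ 0.9965, h(3.25) ≈ 0.9766, h(3.4) ≈ 0.8694, h(3.55) ≈ 0.6845, h(3.7) ≈ 0.4385, h(3.85) ≈ 0.1534, h(4) ≈ -0.1455.
Sum = Δt · [h(2.65) + h(2.8) + h(2.95) + ...].
Sum ≈ 0.9346.

0.9346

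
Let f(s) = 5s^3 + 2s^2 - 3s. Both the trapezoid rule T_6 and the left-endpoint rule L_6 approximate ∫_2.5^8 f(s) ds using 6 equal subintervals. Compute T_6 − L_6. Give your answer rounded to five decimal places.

1182.90104

T_6 ≈ 5377.6616030.
L_6 ≈ 4194.7605613.
T_6 − L_6 ≈ 1182.90104.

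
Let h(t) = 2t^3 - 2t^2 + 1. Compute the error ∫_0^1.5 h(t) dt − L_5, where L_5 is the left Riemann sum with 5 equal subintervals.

Exact integral: ∫_0^1.5 h(t) dt = 1.78125.
L_5 = 1.5.
Error = 1.78125 − 1.5 = 0.28125.

0.28125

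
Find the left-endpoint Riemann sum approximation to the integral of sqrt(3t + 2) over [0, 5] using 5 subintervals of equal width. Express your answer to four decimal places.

Δt = (5 − 0)/5 = 1.
Left endpoints: 0, 1, 2, 3, 4.
f(0) ≈ 1.4142, f(1) ≈ 2.2361, f(2) ≈ 2.8284, f(3) ≈ 3.3166, f(4) ≈ 3.7417.
Sum = Δt · [f(0) + f(1) + f(2) + f(3) + f(4)].
Sum ≈ 13.5370.

13.5370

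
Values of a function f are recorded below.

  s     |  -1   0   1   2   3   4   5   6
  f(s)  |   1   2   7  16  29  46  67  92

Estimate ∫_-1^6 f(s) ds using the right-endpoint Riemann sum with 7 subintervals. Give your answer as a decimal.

Δs = 1.
Sum = 1·[2 + 7 + 16 + 29 + 46 + 67 + 92] = 259.

259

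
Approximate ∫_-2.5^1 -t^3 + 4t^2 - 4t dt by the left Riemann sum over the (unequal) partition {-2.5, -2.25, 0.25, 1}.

Subinterval widths: 0.25, 2.5, 0.75.
Left endpoints: -2.5, -2.25, 0.25.
f(-2.5) = 50.625, f(-2.25) = 40.640625, f(0.25) = -0.765625.
Sum = Σ Δt_i · f(t_i).
Sum = 113.68359375.

113.68359375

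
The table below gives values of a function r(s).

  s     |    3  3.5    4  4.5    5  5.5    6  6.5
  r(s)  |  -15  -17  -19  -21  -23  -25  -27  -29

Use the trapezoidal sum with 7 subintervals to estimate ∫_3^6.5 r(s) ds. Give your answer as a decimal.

-77

Δs = 0.5.
T_7 = (0.5/2)·[(-15) + 2·(-17) + 2·(-19) + 2·(-21) + 2·(-23) + 2·(-25) + 2·(-27) + (-29)] = -77.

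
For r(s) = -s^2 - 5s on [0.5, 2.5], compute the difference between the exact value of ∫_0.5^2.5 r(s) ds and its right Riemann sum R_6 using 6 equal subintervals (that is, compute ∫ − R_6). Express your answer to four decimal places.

2.7037

Exact integral: ∫_0.5^2.5 r(s) ds ≈ -20.166667.
R_6 ≈ -22.870370.
Error ≈ -20.166667 − (-22.870370) ≈ 2.7037.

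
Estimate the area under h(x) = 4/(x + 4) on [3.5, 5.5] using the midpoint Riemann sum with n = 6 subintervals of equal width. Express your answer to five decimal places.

Δx = (5.5 − 3.5)/6 = 1/3.
Midpoints: 11/3, 4, 13/3, 14/3, 5, 16/3.
h(11/3) = 12/23, h(4) = 0.5, h(13/3) = 0.48, h(14/3) = 6/13, h(5) = 4/9, h(16/3) = 3/7.
Sum = Δx · [h(11/3) + h(4) + h(13/3) + ...].
Sum ≈ 0.94543.

0.94543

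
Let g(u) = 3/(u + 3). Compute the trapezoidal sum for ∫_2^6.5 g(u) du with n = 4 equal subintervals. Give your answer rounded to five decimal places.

1.93465

Δu = (6.5 − 2)/4 = 1.125.
g(2) = 0.6, g(3.125) = 24/49, g(4.25) = 12/29, g(5.375) = 24/67, g(6.5) = 6/19.
T_4 = (Δu/2)·[g(u_0) + 2g(u_1) + 2g(u_2) + 2g(u_3) + g(u_4)].
Sum ≈ 1.93465.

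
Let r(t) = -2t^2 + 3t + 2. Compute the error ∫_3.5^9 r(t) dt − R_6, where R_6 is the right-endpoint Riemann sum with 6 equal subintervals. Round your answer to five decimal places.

56.99884

Exact integral: ∫_3.5^9 r(t) dt ≈ -343.2916667.
R_6 ≈ -400.2905093.
Error ≈ -343.2916667 − (-400.2905093) ≈ 56.99884.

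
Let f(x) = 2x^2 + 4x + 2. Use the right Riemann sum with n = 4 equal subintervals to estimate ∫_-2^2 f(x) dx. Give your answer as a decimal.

28

Δx = (2 − (-2))/4 = 1.
Right endpoints: -1, 0, 1, 2.
f(-1) = 0, f(0) = 2, f(1) = 8, f(2) = 18.
Sum = Δx · [f(-1) + f(0) + f(1) + f(2)].
Sum = 28.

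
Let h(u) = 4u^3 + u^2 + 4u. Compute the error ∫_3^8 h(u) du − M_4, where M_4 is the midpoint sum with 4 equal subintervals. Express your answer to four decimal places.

Exact integral: ∫_3^8 h(u) du ≈ 4286.666667.
M_4 = 4243.046875.
Error ≈ 4286.666667 − 4243.046875 ≈ 43.6198.

43.6198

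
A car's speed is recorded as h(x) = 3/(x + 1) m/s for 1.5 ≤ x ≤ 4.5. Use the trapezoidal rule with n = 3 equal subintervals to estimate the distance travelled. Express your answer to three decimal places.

Δx = (4.5 − 1.5)/3 = 1.
h(1.5) = 1.2, h(2.5) = 6/7, h(3.5) = 2/3, h(4.5) = 6/11.
T_3 = (Δx/2)·[h(x_0) + 2h(x_1) + 2h(x_2) + h(x_3)].
Sum ≈ 2.397.

2.397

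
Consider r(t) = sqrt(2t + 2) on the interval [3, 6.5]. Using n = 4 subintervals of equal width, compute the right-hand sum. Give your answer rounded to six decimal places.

12.273364

Δt = (6.5 − 3)/4 = 0.875.
Right endpoints: 3.875, 4.75, 5.625, 6.5.
r(3.875) ≈ 3.122499, r(4.75) ≈ 3.391165, r(5.625) ≈ 3.640055, r(6.5) ≈ 3.872983.
Sum = Δt · [r(3.875) + r(4.75) + r(5.625) + r(6.5)].
Sum ≈ 12.273364.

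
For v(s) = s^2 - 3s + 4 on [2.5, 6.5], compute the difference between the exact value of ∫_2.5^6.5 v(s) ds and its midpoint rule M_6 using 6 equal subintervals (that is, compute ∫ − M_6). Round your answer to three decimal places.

0.148

Exact integral: ∫_2.5^6.5 v(s) ds ≈ 48.33333.
M_6 ≈ 48.18519.
Error ≈ 48.33333 − 48.18519 ≈ 0.148.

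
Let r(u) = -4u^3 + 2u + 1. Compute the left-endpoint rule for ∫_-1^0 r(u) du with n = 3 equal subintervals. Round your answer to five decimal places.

Δu = (0 − (-1))/3 = 1/3.
Left endpoints: -1, -2/3, -1/3.
r(-1) = 3, r(-2/3) = 23/27, r(-1/3) = 13/27.
Sum = Δu · [r(-1) + r(-2/3) + r(-1/3)].
Sum ≈ 1.44444.

1.44444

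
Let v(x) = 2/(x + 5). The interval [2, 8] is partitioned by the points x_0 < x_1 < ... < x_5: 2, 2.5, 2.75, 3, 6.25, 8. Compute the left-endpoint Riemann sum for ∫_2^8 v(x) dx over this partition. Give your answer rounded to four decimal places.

1.3977

Subinterval widths: 0.5, 0.25, 0.25, 3.25, 1.75.
Left endpoints: 2, 2.5, 2.75, 3, 6.25.
v(2) = 2/7, v(2.5) = 4/15, v(2.75) = 8/31, v(3) = 0.25, v(6.25) = 8/45.
Sum = Σ Δx_i · v(x_i).
Sum ≈ 1.3977.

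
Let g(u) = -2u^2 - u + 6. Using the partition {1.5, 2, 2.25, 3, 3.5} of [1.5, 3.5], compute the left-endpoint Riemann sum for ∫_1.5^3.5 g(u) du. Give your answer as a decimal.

-13.28125

Subinterval widths: 0.5, 0.25, 0.75, 0.5.
Left endpoints: 1.5, 2, 2.25, 3.
g(1.5) = 0, g(2) = -4, g(2.25) = -6.375, g(3) = -15.
Sum = Σ Δu_i · g(u_i).
Sum = -13.28125.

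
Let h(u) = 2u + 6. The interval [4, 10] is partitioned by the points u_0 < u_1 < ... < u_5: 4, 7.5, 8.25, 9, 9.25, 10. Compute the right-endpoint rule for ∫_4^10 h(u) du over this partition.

Subinterval widths: 3.5, 0.75, 0.75, 0.25, 0.75.
Right endpoints: 7.5, 8.25, 9, 9.25, 10.
h(7.5) = 21, h(8.25) = 22.5, h(9) = 24, h(9.25) = 24.5, h(10) = 26.
Sum = Σ Δu_i · h(u_i).
Sum = 134.

134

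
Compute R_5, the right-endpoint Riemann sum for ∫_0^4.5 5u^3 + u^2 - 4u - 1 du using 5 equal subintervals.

725.1075

Δu = (4.5 − 0)/5 = 0.9.
Right endpoints: 0.9, 1.8, 2.7, 3.6, 4.5.
f(0.9) = -0.145, f(1.8) = 24.2, f(2.7) = 93.905, f(3.6) = 230.84, f(4.5) = 456.875.
Sum = Δu · [f(0.9) + f(1.8) + f(2.7) + f(3.6) + f(4.5)].
Sum = 725.1075.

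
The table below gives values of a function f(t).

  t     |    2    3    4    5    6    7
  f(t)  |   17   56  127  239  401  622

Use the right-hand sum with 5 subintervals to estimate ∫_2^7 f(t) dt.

1445

Δt = 1.
Sum = 1·[56 + 127 + 239 + 401 + 622] = 1445.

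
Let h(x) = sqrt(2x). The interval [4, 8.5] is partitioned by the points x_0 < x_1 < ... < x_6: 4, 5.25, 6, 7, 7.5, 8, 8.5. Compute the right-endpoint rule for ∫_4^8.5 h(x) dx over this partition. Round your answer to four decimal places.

16.3882

Subinterval widths: 1.25, 0.75, 1, 0.5, 0.5, 0.5.
Right endpoints: 5.25, 6, 7, 7.5, 8, 8.5.
h(5.25) ≈ 3.2404, h(6) ≈ 3.4641, h(7) ≈ 3.7417, h(7.5) ≈ 3.8730, h(8) ≈ 4.0000, h(8.5) ≈ 4.1231.
Sum = Σ Δx_i · h(x_i).
Sum ≈ 16.3882.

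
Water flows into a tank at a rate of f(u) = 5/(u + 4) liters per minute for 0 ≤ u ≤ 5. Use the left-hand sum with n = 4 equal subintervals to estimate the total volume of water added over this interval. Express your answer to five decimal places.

Δu = (5 − 0)/4 = 1.25.
Left endpoints: 0, 1.25, 2.5, 3.75.
f(0) = 1.25, f(1.25) = 20/21, f(2.5) = 10/13, f(3.75) = 20/31.
Sum = Δu · [f(0) + f(1.25) + f(2.5) + f(3.75)].
Sum ≈ 4.52097.

4.52097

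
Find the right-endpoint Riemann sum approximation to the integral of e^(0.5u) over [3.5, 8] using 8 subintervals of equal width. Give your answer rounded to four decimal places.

Δu = (8 − 3.5)/8 = 0.5625.
Right endpoints: 4.0625, 4.625, 5.1875, 5.75, 6.3125, 6.875, 7.4375, 8.
f(4.0625) ≈ 7.6236, f(4.625) ≈ 10.0996, f(5.1875) ≈ 13.3799, f(5.75) ≈ 17.7254, f(6.3125) ≈ 23.4824, f(6.875) ≈ 31.1091, f(7.4375) ≈ 41.2128, f(8) ≈ 54.5982.
Sum = Δu · [f(4.0625) + f(4.625) + f(5.1875) + ...].
Sum ≈ 112.0674.

112.0674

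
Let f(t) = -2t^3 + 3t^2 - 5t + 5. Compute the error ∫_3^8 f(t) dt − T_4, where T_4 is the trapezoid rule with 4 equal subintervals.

39.0625

Exact integral: ∫_3^8 f(t) dt = -1635.
T_4 = -1674.0625.
Error = -1635 − (-1674.0625) = 39.0625.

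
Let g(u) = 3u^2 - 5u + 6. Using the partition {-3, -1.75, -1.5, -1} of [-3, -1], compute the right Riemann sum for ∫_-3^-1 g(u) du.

Subinterval widths: 1.25, 0.25, 0.5.
Right endpoints: -1.75, -1.5, -1.
g(-1.75) = 23.9375, g(-1.5) = 20.25, g(-1) = 14.
Sum = Σ Δu_i · g(u_i).
Sum = 41.984375.

41.984375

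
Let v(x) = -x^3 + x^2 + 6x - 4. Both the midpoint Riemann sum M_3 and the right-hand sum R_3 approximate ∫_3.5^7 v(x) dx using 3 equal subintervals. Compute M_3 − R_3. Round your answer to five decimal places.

M_3 ≈ -360.5870949.
R_3 ≈ -519.5393519.
M_3 − R_3 ≈ 158.95226.

158.95226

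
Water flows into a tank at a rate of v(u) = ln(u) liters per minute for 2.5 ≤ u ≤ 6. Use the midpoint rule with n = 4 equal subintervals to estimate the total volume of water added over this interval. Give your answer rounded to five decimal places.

Δu = (6 − 2.5)/4 = 0.875.
Midpoints: 2.9375, 3.8125, 4.6875, 5.5625.
v(2.9375) ≈ 1.07756, v(3.8125) ≈ 1.33829, v(4.6875) ≈ 1.54490, v(5.5625) ≈ 1.71605.
Sum = Δu · [v(2.9375) + v(3.8125) + v(4.6875) + v(5.5625)].
Sum ≈ 4.96719.

4.96719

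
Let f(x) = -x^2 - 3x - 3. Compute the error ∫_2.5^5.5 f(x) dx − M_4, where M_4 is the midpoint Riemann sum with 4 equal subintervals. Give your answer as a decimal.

Exact integral: ∫_2.5^5.5 f(x) dx = -95.25.
M_4 = -95.109375.
Error = -95.25 − (-95.109375) = -0.140625.

-0.140625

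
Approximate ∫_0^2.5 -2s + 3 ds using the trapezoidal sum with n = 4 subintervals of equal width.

1.25

Δs = (2.5 − 0)/4 = 0.625.
f(0) = 3, f(0.625) = 1.75, f(1.25) = 0.5, f(1.875) = -0.75, f(2.5) = -2.
T_4 = (Δs/2)·[f(s_0) + 2f(s_1) + 2f(s_2) + 2f(s_3) + f(s_4)].
Sum = 1.25.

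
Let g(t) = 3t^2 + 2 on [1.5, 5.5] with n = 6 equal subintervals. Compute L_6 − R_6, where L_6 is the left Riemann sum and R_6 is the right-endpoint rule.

-56

L_6 ≈ 143.88889.
R_6 ≈ 199.88889.
L_6 − R_6 = -56.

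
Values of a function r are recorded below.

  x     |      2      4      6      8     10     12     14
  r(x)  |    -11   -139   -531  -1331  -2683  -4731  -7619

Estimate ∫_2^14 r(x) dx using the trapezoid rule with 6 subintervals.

Δx = 2.
T_6 = (2/2)·[(-11) + 2·(-139) + 2·(-531) + 2·(-1331) + 2·(-2683) + 2·(-4731) + (-7619)] = -26460.

-26460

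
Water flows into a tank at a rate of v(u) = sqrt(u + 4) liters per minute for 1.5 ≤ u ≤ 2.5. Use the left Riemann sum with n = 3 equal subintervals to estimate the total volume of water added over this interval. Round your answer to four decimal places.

Δu = (2.5 − 1.5)/3 = 1/3.
Left endpoints: 1.5, 11/6, 13/6.
v(1.5) ≈ 2.3452, v(11/6) ≈ 2.4152, v(13/6) ≈ 2.4833.
Sum = Δu · [v(1.5) + v(11/6) + v(13/6)].
Sum ≈ 2.4146.

2.4146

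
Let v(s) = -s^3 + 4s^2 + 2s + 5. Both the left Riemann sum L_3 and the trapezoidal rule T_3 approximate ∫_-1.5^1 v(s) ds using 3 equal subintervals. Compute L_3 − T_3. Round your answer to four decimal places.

1.8229

L_3 ≈ 21.296296.
T_3 ≈ 19.473380.
L_3 − T_3 ≈ 1.8229.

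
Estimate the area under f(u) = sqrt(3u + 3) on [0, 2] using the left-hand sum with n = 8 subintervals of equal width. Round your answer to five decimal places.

Δu = (2 − 0)/8 = 0.25.
Left endpoints: 0, 0.25, 0.5, 0.75, 1, 1.25, 1.5, 1.75.
f(0) ≈ 1.73205, f(0.25) ≈ 1.93649, f(0.5) ≈ 2.12132, f(0.75) ≈ 2.29129, f(1) ≈ 2.44949, f(1.25) ≈ 2.59808, f(1.5) ≈ 2.73861, f(1.75) ≈ 2.87228.
Sum = Δu · [f(0) + f(0.25) + f(0.5) + ...].
Sum ≈ 4.68490.

4.68490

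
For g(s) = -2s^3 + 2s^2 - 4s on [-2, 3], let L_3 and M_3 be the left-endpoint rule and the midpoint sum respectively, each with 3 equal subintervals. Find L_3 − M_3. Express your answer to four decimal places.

L_3 ≈ 45.185185.
M_3 ≈ -18.009259.
L_3 − M_3 ≈ 63.1944.

63.1944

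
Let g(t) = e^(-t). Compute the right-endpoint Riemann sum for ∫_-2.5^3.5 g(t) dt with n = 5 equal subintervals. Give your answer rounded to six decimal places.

6.285354

Δt = (3.5 − (-2.5))/5 = 1.2.
Right endpoints: -1.3, -0.1, 1.1, 2.3, 3.5.
g(-1.3) ≈ 3.669297, g(-0.1) ≈ 1.105171, g(1.1) ≈ 0.332871, g(2.3) ≈ 0.100259, g(3.5) ≈ 0.030197.
Sum = Δt · [g(-1.3) + g(-0.1) + g(1.1) + g(2.3) + g(3.5)].
Sum ≈ 6.285354.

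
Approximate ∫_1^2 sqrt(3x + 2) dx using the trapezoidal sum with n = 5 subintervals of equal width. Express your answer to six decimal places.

Δx = (2 − 1)/5 = 0.2.
f(1) ≈ 2.236068, f(1.2) ≈ 2.366432, f(1.4) ≈ 2.489980, f(1.6) ≈ 2.607681, f(1.8) ≈ 2.720294, f(2) ≈ 2.828427.
T_5 = (Δx/2)·[f(x_0) + 2f(x_1) + ... + 2f(x_{4}) + f(x_5)].
Sum ≈ 2.543327.

2.543327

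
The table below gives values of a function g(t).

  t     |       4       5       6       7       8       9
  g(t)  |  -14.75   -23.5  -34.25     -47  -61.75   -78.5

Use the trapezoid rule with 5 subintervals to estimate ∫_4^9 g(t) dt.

-213.125

Δt = 1.
T_5 = (1/2)·[(-14.75) + 2·(-23.5) + 2·(-34.25) + 2·(-47) + 2·(-61.75) + (-78.5)] = -213.125.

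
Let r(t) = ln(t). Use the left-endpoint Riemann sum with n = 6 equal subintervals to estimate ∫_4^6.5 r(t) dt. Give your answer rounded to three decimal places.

Δt = (6.5 − 4)/6 = 5/12.
Left endpoints: 4, 53/12, 29/6, 5.25, 17/3, 73/12.
r(4) ≈ 1.386, r(53/12) ≈ 1.485, r(29/6) ≈ 1.576, r(5.25) ≈ 1.658, r(17/3) ≈ 1.735, r(73/12) ≈ 1.806.
Sum = Δt · [r(4) + r(53/12) + r(29/6) + ...].
Sum ≈ 4.019.

4.019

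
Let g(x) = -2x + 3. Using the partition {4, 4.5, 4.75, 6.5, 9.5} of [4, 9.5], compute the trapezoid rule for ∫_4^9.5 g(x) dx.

-57.75

Subinterval widths: 0.5, 0.25, 1.75, 3.
g(4) = -5, g(4.5) = -6, g(4.75) = -6.5, g(6.5) = -10, g(9.5) = -16.
On each subinterval the trapezoid contributes (Δx_i/2)·[g(x_{i-1}) + g(x_i)].
Sum = -57.75.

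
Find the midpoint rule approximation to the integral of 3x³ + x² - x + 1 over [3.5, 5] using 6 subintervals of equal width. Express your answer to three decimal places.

378.396

Δx = (5 − 3.5)/6 = 0.25.
Midpoints: 3.625, 3.875, 4.125, 4.375, 4.625, 4.875.
f(3.625) = 78551/512, f(3.875) = 95589/512, f(4.125) = 114923/512, f(4.375) = 136697/512, f(4.625) = 161055/512, f(4.875) = 188141/512.
Sum = Δx · [f(3.625) + f(3.875) + f(4.125) + ...].
Sum ≈ 378.396.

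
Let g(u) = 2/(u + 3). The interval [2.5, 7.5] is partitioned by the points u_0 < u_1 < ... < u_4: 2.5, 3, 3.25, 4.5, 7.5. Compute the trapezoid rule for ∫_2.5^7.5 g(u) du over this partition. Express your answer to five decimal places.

Subinterval widths: 0.5, 0.25, 1.25, 3.
g(2.5) = 4/11, g(3) = 1/3, g(3.25) = 0.32, g(4.5) = 4/15, g(7.5) = 4/21.
On each subinterval the trapezoid contributes (Δu_i/2)·[g(u_{i-1}) + g(u_i)].
Sum ≈ 1.30829.

1.30829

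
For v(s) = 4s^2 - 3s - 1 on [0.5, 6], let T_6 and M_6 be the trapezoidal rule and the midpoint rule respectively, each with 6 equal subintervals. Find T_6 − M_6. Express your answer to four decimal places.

T_6 ≈ 231.789352.
M_6 ≈ 227.167824.
T_6 − M_6 ≈ 4.6215.

4.6215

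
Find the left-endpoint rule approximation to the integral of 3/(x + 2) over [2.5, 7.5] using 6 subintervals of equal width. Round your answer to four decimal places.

Δx = (7.5 − 2.5)/6 = 5/6.
Left endpoints: 2.5, 10/3, 25/6, 5, 35/6, 20/3.
f(2.5) = 2/3, f(10/3) = 0.5625, f(25/6) = 18/37, f(5) = 3/7, f(35/6) = 18/47, f(20/3) = 9/26.
Sum = Δx · [f(2.5) + f(10/3) + f(25/6) + ...].
Sum ≈ 2.3945.

2.3945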